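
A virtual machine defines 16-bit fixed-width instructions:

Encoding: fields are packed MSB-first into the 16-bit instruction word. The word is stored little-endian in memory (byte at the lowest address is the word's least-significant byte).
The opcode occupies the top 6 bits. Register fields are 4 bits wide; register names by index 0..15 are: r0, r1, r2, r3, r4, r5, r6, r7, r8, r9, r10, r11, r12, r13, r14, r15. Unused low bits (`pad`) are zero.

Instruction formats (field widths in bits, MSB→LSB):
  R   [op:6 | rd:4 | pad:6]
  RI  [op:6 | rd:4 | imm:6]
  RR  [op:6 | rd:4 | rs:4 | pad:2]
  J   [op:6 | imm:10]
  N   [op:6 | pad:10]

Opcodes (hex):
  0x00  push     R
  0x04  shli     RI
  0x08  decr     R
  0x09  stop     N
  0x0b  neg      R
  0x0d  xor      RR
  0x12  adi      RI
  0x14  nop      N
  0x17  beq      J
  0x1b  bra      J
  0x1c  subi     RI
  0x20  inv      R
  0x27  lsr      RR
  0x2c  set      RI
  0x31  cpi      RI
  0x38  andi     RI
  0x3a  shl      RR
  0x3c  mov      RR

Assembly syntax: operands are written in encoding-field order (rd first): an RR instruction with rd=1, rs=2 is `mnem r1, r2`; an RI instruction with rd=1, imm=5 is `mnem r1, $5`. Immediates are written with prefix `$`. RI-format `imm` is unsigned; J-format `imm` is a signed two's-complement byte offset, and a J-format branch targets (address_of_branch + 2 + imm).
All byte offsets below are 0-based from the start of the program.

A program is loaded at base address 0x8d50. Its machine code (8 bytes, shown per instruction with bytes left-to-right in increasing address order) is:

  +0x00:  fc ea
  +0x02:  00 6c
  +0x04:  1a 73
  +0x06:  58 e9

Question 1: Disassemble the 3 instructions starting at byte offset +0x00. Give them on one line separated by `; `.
shl r11, r15; bra $0; subi r12, $26

[00] fc ea → 0xeafc
  top 6b → 0x3a → shl [RR]
  rd@[9:6]=0xb ⇒ r11
  rs@[5:2]=0xf ⇒ r15
[02] 00 6c → 0x6c00
  top 6b → 0x1b → bra [J]
  imm@[9:0]=0x0 ⇒ $0
[04] 1a 73 → 0x731a
  top 6b → 0x1c → subi [RI]
  rd@[9:6]=0xc ⇒ r12
  imm@[5:0]=0x1a ⇒ $26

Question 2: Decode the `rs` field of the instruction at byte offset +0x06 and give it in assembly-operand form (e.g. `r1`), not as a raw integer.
r6

off 0x06: read 58 e9 as little → 0xe958
  top 6b → 0x3a → shl [RR]
  [9:6] rd=5 = r5
  [5:2] rs=6 = r6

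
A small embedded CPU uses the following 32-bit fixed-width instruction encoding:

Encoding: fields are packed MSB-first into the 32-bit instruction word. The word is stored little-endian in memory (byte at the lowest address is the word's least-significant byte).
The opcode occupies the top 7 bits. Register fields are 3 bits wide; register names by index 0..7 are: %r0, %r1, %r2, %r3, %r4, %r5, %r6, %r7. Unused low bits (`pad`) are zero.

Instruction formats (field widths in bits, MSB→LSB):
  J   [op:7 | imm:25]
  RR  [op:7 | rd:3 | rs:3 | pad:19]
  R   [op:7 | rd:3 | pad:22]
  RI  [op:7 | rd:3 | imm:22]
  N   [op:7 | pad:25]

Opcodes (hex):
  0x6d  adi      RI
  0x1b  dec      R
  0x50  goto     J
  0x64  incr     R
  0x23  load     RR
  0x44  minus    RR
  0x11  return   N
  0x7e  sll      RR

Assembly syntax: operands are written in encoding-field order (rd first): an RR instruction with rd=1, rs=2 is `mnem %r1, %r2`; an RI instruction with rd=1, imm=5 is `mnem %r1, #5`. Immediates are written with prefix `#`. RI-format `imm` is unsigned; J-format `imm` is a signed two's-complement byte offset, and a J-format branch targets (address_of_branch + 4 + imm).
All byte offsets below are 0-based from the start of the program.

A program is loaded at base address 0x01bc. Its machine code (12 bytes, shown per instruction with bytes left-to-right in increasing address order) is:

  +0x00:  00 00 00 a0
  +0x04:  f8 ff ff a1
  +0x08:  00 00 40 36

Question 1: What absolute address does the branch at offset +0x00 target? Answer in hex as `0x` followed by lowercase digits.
0x01c0

[00] 00 00 00 a0 → 0xa0000000
  op=0xa0000000>>25=0x50 ⇒ goto (J)
  [24:0] imm=0 = #0
  target = base 0x01bc + off 0x00 + 4 + imm 0 = 0x01c0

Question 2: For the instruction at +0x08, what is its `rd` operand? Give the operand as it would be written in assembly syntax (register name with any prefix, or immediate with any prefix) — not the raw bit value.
@+08  little-endian(00 00 40 36) = 0x36400000
  op=0x36400000>>25=0x1b ⇒ dec (R)
  [24:22] rd=1 = %r1

%r1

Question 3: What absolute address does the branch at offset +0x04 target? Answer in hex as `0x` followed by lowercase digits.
@+04  little-endian(f8 ff ff a1) = 0xa1fffff8
  op=0xa1fffff8>>25=0x50 ⇒ goto (J)
  imm@[24:0]=0x1fffff8 (s25→-8) ⇒ #-8
  target = base 0x01bc + off 0x04 + 4 + imm -8 = 0x01bc

0x01bc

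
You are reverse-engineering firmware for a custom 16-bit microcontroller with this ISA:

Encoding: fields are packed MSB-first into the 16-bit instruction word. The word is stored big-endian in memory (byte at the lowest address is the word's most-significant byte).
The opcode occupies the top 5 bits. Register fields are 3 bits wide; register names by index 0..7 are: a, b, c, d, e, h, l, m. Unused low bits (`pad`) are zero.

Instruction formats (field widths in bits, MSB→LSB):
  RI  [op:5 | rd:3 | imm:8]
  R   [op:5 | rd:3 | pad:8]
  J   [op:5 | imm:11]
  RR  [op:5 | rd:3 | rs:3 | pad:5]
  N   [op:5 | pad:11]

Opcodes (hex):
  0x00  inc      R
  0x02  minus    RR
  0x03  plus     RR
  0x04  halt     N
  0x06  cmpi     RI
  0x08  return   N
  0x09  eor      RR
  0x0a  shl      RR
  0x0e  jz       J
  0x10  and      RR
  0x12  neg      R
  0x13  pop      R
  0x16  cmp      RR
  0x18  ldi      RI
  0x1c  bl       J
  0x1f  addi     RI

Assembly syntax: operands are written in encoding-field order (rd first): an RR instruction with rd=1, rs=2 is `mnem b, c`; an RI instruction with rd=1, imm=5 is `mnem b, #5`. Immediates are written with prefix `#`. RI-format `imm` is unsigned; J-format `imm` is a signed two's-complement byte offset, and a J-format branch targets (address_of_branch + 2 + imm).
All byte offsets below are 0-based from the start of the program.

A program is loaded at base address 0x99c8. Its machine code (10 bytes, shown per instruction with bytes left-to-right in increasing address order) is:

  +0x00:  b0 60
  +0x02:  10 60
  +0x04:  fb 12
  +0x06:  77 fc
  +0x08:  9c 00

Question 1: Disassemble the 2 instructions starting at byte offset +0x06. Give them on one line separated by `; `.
jz #-4; pop e

+0x06: 77 fc ⇒ word 0x77fc (big)
  top 5b → 0xe → jz [J]
  imm@[10:0]=0x7fc (s11→-4) ⇒ #-4
+0x08: 9c 00 ⇒ word 0x9c00 (big)
  top 5b → 0x13 → pop [R]
  rd@[10:8]=0x4 ⇒ e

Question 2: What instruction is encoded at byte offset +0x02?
[02] 10 60 → 0x1060
  opcode bits[15:11]=0x2: minus/RR
  [10:8] rd=0 = a
  [7:5] rs=3 = d

minus a, d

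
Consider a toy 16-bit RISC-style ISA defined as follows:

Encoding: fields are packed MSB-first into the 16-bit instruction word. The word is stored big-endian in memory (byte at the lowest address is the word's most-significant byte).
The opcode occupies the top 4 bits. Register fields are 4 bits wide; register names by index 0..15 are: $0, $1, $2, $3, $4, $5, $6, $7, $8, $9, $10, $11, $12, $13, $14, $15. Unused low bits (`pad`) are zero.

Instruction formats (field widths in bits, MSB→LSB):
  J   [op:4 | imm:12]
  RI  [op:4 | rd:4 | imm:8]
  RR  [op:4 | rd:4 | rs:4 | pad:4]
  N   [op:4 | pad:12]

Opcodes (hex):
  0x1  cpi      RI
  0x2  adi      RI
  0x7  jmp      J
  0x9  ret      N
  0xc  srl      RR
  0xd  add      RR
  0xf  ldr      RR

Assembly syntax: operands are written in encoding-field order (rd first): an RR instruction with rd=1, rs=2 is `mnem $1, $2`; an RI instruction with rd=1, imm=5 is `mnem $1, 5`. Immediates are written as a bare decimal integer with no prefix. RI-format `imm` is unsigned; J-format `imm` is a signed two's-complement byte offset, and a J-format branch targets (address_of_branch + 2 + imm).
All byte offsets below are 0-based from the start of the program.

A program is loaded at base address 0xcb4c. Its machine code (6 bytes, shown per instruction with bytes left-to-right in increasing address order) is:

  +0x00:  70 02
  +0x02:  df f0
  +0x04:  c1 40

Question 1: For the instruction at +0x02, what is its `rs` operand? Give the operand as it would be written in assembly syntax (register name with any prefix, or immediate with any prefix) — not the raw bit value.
$15

off 0x02: read df f0 as big → 0xdff0
  opcode bits[15:12]=0xd: add/RR
  [11:8] rd=15 = $15
  [7:4] rs=15 = $15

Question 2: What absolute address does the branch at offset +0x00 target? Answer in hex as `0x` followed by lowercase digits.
off 0x00: read 70 02 as big → 0x7002
  top 4b → 0x7 → jmp [J]
  [11:0] imm=2 = 2
  target = base 0xcb4c + off 0x00 + 2 + imm 2 = 0xcb50

0xcb50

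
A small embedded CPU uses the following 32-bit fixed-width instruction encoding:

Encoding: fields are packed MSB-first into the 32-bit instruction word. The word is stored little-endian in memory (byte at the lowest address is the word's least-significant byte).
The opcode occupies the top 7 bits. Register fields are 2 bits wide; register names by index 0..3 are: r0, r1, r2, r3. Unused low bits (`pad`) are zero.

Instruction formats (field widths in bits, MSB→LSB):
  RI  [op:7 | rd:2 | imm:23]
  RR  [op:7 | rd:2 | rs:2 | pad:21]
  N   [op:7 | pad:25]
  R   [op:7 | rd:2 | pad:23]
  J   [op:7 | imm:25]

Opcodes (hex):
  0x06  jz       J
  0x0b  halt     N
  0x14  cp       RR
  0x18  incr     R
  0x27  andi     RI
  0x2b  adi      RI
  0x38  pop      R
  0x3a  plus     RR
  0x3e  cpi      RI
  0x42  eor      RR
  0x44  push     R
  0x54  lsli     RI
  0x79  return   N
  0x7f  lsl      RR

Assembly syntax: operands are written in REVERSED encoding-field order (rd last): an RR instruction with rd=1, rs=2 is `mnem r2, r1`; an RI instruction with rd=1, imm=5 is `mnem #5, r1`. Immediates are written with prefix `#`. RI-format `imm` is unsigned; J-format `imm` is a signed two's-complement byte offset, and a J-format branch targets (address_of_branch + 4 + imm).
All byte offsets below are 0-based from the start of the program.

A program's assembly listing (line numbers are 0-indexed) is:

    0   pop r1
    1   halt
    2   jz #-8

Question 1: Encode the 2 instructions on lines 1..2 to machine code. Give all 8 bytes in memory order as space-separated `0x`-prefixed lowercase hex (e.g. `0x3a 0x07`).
L1: halt op=0xb:7|pad=0:25 ⇒ 0x16000000 ⇒ little 00 00 00 16
L2: jz op=0x6:7|imm=-8:25 ⇒ 0x0dfffff8 ⇒ little f8 ff ff 0d

0x00 0x00 0x00 0x16 0xf8 0xff 0xff 0x0d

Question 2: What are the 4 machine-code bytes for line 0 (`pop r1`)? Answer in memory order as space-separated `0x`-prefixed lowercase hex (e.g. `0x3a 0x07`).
0x00 0x00 0x80 0x70

0. pop fields op=0x38:7|rd=1:2|pad=0:23 → word 70800000h → 00 00 80 70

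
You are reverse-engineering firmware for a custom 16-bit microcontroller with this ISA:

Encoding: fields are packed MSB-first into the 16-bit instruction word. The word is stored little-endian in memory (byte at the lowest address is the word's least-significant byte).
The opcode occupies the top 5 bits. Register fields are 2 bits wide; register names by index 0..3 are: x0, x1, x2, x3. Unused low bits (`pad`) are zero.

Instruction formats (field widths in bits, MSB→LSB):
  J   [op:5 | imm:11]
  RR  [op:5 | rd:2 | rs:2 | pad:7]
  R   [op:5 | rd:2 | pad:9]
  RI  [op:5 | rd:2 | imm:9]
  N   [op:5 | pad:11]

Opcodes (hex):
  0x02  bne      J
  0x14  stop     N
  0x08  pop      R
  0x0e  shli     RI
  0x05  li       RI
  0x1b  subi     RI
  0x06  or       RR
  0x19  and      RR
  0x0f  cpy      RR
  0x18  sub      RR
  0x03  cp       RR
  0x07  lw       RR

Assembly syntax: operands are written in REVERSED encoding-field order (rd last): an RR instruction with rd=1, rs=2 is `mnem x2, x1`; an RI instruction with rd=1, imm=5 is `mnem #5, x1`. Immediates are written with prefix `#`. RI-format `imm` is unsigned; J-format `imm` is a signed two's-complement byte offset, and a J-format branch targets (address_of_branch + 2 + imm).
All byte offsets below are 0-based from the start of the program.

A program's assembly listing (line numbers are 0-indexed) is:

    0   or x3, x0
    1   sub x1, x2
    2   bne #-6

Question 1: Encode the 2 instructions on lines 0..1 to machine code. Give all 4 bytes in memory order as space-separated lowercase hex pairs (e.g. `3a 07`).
line 0 (or): pack op=0x6:5|rd=0:2|rs=3:2|pad=0:7 = 0x3180; little→ 80 31
line 1 (sub): pack op=0x18:5|rd=2:2|rs=1:2|pad=0:7 = 0xc480; little→ 80 c4

80 31 80 c4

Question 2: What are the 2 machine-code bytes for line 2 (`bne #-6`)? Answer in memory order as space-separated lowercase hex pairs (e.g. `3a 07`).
line 2 (bne): pack op=0x2:5|imm=-6:11 = 0x17fa; little→ fa 17

fa 17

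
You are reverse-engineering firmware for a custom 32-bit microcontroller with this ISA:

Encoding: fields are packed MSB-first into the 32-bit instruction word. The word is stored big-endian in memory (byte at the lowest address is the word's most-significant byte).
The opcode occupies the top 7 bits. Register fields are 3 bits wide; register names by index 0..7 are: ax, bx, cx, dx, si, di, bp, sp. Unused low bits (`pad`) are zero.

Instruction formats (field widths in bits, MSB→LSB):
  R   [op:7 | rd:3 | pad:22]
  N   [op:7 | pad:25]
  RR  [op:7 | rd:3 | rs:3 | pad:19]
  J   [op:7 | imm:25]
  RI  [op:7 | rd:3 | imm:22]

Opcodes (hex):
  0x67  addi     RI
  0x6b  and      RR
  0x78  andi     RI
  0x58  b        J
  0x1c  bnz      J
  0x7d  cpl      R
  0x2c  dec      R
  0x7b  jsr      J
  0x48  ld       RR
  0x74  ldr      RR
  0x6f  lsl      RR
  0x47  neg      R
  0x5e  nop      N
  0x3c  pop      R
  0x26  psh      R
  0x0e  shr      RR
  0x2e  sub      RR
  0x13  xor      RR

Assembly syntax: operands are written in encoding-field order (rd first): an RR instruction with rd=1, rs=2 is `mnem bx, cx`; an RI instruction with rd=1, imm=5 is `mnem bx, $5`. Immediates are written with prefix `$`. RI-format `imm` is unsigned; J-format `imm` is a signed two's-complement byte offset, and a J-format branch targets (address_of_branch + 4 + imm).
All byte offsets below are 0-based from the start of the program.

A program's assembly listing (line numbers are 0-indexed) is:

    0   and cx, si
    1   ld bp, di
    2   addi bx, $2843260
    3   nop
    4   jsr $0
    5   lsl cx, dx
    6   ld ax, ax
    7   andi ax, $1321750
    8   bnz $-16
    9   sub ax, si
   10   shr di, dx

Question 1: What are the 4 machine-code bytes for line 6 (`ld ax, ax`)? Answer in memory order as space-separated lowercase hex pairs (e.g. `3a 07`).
90 00 00 00

6. ld fields op=0x48:7|rd=0:3|rs=0:3|pad=0:19 → word 90000000h → 90 00 00 00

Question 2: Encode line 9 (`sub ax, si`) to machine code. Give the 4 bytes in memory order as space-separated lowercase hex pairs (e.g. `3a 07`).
line 9 (sub): pack op=0x2e:7|rd=0:3|rs=4:3|pad=0:19 = 0x5c200000; big→ 5c 20 00 00

5c 20 00 00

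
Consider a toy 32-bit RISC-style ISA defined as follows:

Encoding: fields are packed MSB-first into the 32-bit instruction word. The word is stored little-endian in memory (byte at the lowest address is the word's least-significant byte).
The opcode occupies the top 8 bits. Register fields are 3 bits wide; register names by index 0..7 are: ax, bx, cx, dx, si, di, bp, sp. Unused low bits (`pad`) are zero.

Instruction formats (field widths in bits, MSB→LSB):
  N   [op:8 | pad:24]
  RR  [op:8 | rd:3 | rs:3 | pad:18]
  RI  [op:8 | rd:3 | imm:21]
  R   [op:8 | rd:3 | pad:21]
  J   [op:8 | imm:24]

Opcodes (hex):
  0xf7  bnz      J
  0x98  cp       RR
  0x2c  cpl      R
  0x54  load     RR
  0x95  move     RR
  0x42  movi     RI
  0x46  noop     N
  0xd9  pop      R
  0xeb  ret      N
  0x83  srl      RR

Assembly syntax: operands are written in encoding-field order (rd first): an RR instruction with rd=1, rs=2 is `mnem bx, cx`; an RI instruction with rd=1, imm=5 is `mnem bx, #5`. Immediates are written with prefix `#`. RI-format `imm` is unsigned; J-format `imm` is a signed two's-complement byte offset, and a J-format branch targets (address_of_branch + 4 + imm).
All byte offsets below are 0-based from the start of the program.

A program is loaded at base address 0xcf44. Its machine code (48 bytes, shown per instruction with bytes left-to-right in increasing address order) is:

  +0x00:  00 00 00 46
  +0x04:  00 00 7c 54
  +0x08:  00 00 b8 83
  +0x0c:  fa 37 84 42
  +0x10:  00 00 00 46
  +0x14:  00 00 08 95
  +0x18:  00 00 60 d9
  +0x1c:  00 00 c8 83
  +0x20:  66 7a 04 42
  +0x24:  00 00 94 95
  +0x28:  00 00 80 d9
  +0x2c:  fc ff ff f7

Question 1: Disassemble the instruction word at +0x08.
[08] 00 00 b8 83 → 0x83b80000
  top 8b → 0x83 → srl [RR]
  rd: (w>>21)&0x7=0x5 → di
  rs: (w>>18)&0x7=0x6 → bp

srl di, bp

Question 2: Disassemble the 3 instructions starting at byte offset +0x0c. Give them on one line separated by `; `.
+0x0c: fa 37 84 42 ⇒ word 0x428437fa (little)
  op=0x428437fa>>24=0x42 ⇒ movi (RI)
  rd@[23:21]=0x4 ⇒ si
  imm@[20:0]=0x437fa ⇒ #276474
+0x10: 00 00 00 46 ⇒ word 0x46000000 (little)
  op=0x46000000>>24=0x46 ⇒ noop (N)
+0x14: 00 00 08 95 ⇒ word 0x95080000 (little)
  op=0x95080000>>24=0x95 ⇒ move (RR)
  rd@[23:21]=0x0 ⇒ ax
  rs@[20:18]=0x2 ⇒ cx

movi si, #276474; noop; move ax, cx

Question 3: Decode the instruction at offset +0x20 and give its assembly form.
@+20  little-endian(66 7a 04 42) = 0x42047a66
  opcode bits[31:24]=0x42: movi/RI
  rd@[23:21]=0x0 ⇒ ax
  imm@[20:0]=0x47a66 ⇒ #293478

movi ax, #293478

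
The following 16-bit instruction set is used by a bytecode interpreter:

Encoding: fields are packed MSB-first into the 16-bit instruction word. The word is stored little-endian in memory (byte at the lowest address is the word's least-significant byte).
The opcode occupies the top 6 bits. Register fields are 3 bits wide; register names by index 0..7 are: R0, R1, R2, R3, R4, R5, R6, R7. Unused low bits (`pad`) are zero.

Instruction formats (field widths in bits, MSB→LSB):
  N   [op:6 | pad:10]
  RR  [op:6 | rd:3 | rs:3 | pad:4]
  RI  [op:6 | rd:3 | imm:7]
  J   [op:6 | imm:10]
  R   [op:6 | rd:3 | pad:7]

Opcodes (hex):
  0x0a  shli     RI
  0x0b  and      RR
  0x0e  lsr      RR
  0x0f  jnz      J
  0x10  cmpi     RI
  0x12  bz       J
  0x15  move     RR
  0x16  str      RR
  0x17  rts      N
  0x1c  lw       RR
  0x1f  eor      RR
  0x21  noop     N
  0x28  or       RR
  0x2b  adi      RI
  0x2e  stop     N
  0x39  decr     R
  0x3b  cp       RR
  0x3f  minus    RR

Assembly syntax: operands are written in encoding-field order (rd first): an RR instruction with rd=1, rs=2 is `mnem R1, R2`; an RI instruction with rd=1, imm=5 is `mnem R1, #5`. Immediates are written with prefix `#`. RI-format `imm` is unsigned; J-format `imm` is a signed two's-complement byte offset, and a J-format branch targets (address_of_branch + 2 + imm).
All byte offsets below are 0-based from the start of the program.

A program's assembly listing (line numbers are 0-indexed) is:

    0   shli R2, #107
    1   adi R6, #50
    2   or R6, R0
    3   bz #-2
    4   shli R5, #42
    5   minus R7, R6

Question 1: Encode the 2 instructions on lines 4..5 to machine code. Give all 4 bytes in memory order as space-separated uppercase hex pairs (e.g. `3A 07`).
L4: shli op=0xa:6|rd=5:3|imm=42:7 ⇒ 0x2aaa ⇒ little aa 2a
L5: minus op=0x3f:6|rd=7:3|rs=6:3|pad=0:4 ⇒ 0xffe0 ⇒ little e0 ff

AA 2A E0 FF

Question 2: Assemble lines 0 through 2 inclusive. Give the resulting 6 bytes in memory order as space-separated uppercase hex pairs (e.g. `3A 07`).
6B 29 32 AF 00 A3

L0: shli op=0xa:6|rd=2:3|imm=107:7 ⇒ 0x296b ⇒ little 6b 29
L1: adi op=0x2b:6|rd=6:3|imm=50:7 ⇒ 0xaf32 ⇒ little 32 af
L2: or op=0x28:6|rd=6:3|rs=0:3|pad=0:4 ⇒ 0xa300 ⇒ little 00 a3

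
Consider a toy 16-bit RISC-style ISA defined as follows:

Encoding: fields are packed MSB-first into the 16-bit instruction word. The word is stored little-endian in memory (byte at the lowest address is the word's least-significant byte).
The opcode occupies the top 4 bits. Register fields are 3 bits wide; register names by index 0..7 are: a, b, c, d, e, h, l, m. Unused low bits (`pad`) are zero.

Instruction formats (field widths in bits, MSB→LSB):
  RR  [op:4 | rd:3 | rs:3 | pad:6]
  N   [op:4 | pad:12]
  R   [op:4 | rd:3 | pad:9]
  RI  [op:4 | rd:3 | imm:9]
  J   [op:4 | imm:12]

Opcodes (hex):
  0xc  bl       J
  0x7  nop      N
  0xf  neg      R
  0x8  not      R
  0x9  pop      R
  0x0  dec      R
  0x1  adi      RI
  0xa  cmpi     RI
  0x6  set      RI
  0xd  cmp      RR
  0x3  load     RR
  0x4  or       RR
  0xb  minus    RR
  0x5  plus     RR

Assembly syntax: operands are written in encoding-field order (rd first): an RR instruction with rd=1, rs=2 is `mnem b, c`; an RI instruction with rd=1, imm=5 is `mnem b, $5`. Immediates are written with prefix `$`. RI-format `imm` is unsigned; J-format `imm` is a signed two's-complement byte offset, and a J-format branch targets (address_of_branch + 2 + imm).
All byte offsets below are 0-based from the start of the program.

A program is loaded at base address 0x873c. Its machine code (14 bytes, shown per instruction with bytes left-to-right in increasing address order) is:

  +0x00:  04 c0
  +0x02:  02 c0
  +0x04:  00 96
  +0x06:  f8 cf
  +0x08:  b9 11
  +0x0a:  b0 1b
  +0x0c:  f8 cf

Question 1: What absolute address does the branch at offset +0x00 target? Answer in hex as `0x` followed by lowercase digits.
0x8742

off 0x00: read 04 c0 as little → 0xc004
  top 4b → 0xc → bl [J]
  [11:0] imm=4 = $4
  target = base 0x873c + off 0x00 + 2 + imm 4 = 0x8742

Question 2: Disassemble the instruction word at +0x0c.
bl $-8

[0c] f8 cf → 0xcff8
  op=0xcff8>>12=0xc ⇒ bl (J)
  imm@[11:0]=0xff8 (s12→-8) ⇒ $-8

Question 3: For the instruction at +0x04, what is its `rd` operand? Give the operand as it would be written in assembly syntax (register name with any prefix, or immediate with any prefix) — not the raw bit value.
d

off 0x04: read 00 96 as little → 0x9600
  op=0x9600>>12=0x9 ⇒ pop (R)
  rd@[11:9]=0x3 ⇒ d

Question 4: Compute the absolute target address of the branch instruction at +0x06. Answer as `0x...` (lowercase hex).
@+06  little-endian(f8 cf) = 0xcff8
  op=0xcff8>>12=0xc ⇒ bl (J)
  imm@[11:0]=0xff8 (s12→-8) ⇒ $-8
  target = base 0x873c + off 0x06 + 2 + imm -8 = 0x873c

0x873c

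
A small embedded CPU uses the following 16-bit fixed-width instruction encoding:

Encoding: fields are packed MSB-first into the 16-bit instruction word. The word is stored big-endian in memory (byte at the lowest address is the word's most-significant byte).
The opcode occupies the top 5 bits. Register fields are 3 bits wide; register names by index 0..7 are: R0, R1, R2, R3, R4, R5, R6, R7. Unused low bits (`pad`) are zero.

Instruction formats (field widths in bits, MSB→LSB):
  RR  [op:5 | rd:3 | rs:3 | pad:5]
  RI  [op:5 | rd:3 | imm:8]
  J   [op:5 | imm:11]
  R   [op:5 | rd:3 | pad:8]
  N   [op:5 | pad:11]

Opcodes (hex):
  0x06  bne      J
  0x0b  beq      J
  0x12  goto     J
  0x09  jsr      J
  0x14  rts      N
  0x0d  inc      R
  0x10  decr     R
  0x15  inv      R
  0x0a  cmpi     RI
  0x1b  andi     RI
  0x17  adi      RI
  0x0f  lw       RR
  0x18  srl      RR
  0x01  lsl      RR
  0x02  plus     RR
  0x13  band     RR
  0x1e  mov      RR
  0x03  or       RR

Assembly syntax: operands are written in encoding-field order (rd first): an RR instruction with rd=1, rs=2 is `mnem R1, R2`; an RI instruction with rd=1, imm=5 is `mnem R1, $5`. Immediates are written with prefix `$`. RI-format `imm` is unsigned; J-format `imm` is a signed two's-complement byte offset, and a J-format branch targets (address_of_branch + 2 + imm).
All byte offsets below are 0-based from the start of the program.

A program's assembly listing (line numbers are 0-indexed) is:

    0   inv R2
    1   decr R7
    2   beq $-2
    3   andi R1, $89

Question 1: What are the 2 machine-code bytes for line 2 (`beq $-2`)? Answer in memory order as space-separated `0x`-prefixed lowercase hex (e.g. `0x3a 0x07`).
0x5f 0xfe

L2: beq op=0xb:5|imm=-2:11 ⇒ 0x5ffe ⇒ big 5f fe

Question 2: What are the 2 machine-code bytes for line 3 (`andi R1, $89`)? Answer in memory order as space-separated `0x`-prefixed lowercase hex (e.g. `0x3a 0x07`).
0xd9 0x59

line 3 (andi): pack op=0x1b:5|rd=1:3|imm=89:8 = 0xd959; big→ d9 59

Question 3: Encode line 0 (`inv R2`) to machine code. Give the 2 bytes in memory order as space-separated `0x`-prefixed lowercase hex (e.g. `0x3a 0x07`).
0xaa 0x00

L0: inv op=0x15:5|rd=2:3|pad=0:8 ⇒ 0xaa00 ⇒ big aa 00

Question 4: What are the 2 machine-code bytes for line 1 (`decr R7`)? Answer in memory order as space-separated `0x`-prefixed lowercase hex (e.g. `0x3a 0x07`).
0x87 0x00

1. decr fields op=0x10:5|rd=7:3|pad=0:8 → word 8700h → 87 00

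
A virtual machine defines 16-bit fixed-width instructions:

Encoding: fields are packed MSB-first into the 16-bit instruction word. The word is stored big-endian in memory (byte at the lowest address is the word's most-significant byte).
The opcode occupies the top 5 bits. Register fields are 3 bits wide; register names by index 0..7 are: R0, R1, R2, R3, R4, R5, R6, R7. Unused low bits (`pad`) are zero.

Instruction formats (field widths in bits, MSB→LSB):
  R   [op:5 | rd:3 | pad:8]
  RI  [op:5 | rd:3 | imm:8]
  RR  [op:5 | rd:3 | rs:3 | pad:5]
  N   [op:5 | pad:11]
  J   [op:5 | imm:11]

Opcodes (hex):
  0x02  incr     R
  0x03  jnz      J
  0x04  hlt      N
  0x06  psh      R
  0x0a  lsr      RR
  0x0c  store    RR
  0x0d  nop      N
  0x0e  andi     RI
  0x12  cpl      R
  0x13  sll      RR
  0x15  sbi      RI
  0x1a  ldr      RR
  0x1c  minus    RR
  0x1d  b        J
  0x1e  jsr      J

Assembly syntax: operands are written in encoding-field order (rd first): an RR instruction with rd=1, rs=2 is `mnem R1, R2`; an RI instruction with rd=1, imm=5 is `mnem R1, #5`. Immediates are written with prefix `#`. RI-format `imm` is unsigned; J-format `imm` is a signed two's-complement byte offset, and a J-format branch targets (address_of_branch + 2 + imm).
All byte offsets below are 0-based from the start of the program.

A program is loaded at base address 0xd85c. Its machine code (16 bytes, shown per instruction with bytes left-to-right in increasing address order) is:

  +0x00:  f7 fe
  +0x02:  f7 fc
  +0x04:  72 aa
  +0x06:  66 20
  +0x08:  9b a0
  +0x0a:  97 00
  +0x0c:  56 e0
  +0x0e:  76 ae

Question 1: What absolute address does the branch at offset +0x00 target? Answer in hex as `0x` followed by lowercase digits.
0xd85c

+0x00: f7 fe ⇒ word 0xf7fe (big)
  top 5b → 0x1e → jsr [J]
  imm: (w>>0)&0x7ff=0x7fe (s11→-2) → #-2
  target = base 0xd85c + off 0x00 + 2 + imm -2 = 0xd85c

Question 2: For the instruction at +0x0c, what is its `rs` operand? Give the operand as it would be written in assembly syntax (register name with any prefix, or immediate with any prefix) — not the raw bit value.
R7

off 0x0c: read 56 e0 as big → 0x56e0
  op=0x56e0>>11=0xa ⇒ lsr (RR)
  [10:8] rd=6 = R6
  [7:5] rs=7 = R7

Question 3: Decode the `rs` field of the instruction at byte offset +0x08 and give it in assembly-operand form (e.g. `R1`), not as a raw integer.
@+08  big-endian(9b a0) = 0x9ba0
  opcode bits[15:11]=0x13: sll/RR
  [10:8] rd=3 = R3
  [7:5] rs=5 = R5

R5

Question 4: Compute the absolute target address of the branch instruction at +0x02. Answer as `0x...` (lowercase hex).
0xd85c

+0x02: f7 fc ⇒ word 0xf7fc (big)
  opcode bits[15:11]=0x1e: jsr/J
  [10:0] imm=2044 (s11→-4) = #-4
  target = base 0xd85c + off 0x02 + 2 + imm -4 = 0xd85c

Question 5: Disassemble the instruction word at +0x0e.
+0x0e: 76 ae ⇒ word 0x76ae (big)
  top 5b → 0xe → andi [RI]
  rd@[10:8]=0x6 ⇒ R6
  imm@[7:0]=0xae ⇒ #174

andi R6, #174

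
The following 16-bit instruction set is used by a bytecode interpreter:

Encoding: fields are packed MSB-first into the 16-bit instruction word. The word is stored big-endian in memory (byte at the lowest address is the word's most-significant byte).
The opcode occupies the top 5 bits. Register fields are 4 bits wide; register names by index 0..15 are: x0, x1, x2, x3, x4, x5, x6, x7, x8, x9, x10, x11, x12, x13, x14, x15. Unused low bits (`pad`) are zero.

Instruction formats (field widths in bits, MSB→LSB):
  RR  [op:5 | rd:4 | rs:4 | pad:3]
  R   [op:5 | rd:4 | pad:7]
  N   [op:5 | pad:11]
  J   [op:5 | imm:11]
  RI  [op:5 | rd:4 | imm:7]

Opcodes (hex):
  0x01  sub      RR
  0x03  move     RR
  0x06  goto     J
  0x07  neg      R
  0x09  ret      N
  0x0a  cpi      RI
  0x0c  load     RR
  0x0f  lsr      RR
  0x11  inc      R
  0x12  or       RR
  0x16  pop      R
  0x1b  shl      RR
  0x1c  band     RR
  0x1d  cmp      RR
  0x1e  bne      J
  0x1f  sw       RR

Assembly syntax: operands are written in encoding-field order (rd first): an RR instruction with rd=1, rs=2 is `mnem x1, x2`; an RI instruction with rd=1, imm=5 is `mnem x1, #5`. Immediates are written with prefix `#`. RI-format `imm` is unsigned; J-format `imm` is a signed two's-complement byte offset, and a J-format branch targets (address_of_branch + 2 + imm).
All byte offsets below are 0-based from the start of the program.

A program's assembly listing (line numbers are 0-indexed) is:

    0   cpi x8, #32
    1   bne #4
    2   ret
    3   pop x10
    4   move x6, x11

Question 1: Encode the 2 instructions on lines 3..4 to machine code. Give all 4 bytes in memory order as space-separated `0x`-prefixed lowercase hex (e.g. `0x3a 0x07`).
L3: pop op=0x16:5|rd=10:4|pad=0:7 ⇒ 0xb500 ⇒ big b5 00
L4: move op=0x3:5|rd=6:4|rs=11:4|pad=0:3 ⇒ 0x1b58 ⇒ big 1b 58

0xb5 0x00 0x1b 0x58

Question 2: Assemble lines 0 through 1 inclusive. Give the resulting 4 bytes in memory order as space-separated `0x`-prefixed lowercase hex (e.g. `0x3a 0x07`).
L0: cpi op=0xa:5|rd=8:4|imm=32:7 ⇒ 0x5420 ⇒ big 54 20
L1: bne op=0x1e:5|imm=4:11 ⇒ 0xf004 ⇒ big f0 04

0x54 0x20 0xf0 0x04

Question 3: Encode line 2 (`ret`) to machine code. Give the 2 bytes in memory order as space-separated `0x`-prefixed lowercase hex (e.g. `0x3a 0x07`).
L2: ret op=0x9:5|pad=0:11 ⇒ 0x4800 ⇒ big 48 00

0x48 0x00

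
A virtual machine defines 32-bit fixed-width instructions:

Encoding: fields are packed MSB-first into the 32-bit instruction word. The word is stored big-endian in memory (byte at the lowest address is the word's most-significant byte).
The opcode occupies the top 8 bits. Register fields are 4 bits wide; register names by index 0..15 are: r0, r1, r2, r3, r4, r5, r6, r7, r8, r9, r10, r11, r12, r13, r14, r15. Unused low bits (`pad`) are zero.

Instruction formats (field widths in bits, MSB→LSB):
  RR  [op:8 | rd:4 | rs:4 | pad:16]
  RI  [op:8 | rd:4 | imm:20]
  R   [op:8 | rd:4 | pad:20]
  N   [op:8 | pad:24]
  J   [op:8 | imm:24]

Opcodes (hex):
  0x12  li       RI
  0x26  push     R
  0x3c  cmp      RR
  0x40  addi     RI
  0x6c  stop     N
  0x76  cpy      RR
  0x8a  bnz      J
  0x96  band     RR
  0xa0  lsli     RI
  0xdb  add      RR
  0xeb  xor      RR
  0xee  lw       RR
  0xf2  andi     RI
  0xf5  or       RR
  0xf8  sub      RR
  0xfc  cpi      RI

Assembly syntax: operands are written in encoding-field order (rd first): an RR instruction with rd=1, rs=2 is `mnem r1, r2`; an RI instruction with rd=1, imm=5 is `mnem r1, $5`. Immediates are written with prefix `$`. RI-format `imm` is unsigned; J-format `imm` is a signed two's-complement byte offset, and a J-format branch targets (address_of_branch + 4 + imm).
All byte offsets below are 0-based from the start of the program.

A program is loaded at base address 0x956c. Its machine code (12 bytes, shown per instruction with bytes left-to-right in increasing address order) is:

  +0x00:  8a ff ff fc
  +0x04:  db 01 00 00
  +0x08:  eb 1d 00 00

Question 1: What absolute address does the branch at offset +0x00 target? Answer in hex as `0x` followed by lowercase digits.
0x956c

+0x00: 8a ff ff fc ⇒ word 0x8afffffc (big)
  op=0x8afffffc>>24=0x8a ⇒ bnz (J)
  imm@[23:0]=0xfffffc (s24→-4) ⇒ $-4
  target = base 0x956c + off 0x00 + 4 + imm -4 = 0x956c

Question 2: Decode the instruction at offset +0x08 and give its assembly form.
xor r1, r13

off 0x08: read eb 1d 00 00 as big → 0xeb1d0000
  op=0xeb1d0000>>24=0xeb ⇒ xor (RR)
  rd: (w>>20)&0xf=0x1 → r1
  rs: (w>>16)&0xf=0xd → r13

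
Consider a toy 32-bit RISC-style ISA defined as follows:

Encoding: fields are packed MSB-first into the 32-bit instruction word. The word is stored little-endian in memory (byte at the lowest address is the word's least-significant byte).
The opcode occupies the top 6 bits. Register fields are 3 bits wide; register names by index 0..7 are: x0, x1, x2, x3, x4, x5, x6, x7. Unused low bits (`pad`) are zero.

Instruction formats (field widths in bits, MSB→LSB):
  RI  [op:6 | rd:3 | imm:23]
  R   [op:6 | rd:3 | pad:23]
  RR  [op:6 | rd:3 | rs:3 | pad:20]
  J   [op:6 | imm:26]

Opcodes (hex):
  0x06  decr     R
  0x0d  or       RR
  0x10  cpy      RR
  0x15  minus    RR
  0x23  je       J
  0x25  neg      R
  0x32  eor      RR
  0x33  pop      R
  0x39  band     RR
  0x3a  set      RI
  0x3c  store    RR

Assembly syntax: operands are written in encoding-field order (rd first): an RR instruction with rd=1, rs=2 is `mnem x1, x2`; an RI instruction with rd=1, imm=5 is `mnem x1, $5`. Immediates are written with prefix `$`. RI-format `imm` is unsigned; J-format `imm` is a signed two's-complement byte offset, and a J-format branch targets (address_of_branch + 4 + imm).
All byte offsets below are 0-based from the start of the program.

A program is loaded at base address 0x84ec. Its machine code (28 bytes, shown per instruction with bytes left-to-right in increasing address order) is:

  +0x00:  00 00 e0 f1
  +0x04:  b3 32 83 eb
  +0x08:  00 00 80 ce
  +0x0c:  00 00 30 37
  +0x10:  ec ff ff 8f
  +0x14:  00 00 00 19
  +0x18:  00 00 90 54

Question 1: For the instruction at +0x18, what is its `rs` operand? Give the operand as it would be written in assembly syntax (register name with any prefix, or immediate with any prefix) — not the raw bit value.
@+18  little-endian(00 00 90 54) = 0x54900000
  opcode bits[31:26]=0x15: minus/RR
  rd: (w>>23)&0x7=0x1 → x1
  rs: (w>>20)&0x7=0x1 → x1

x1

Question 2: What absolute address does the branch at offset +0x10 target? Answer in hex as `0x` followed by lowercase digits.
0x84ec

@+10  little-endian(ec ff ff 8f) = 0x8fffffec
  op=0x8fffffec>>26=0x23 ⇒ je (J)
  imm@[25:0]=0x3ffffec (s26→-20) ⇒ $-20
  target = base 0x84ec + off 0x10 + 4 + imm -20 = 0x84ec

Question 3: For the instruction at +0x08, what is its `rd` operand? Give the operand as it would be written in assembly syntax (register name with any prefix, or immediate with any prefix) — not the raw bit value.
x5

off 0x08: read 00 00 80 ce as little → 0xce800000
  top 6b → 0x33 → pop [R]
  rd: (w>>23)&0x7=0x5 → x5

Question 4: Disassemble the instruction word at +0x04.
set x7, $209587

off 0x04: read b3 32 83 eb as little → 0xeb8332b3
  top 6b → 0x3a → set [RI]
  rd: (w>>23)&0x7=0x7 → x7
  imm: (w>>0)&0x7fffff=0x332b3 → $209587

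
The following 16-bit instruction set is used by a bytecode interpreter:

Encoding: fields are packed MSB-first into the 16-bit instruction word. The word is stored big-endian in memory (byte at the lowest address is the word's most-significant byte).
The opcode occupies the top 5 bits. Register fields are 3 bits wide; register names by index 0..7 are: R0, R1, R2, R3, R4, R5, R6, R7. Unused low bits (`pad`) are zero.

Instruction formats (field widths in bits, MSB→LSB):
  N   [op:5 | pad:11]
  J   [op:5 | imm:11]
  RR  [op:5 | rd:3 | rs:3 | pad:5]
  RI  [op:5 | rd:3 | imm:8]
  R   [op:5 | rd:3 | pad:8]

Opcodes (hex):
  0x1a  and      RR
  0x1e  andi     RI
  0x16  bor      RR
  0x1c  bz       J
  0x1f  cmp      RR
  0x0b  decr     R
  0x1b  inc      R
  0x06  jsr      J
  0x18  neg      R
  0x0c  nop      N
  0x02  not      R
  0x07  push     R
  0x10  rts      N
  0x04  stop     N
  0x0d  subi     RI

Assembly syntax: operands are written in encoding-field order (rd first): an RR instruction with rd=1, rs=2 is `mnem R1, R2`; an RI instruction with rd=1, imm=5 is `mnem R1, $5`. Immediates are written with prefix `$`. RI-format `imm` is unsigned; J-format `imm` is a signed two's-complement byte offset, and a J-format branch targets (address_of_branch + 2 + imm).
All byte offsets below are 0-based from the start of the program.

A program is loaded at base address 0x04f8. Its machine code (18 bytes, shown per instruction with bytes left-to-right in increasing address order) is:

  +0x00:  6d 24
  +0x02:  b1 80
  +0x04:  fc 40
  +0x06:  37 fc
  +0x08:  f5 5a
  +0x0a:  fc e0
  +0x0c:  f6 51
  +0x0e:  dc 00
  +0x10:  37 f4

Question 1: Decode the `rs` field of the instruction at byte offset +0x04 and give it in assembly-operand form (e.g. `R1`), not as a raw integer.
[04] fc 40 → 0xfc40
  opcode bits[15:11]=0x1f: cmp/RR
  rd: (w>>8)&0x7=0x4 → R4
  rs: (w>>5)&0x7=0x2 → R2

R2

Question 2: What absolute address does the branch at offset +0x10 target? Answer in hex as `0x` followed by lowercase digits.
0x04fe

+0x10: 37 f4 ⇒ word 0x37f4 (big)
  top 5b → 0x6 → jsr [J]
  imm@[10:0]=0x7f4 (s11→-12) ⇒ $-12
  target = base 0x04f8 + off 0x10 + 2 + imm -12 = 0x04fe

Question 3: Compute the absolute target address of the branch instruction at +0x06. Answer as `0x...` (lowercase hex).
+0x06: 37 fc ⇒ word 0x37fc (big)
  top 5b → 0x6 → jsr [J]
  imm@[10:0]=0x7fc (s11→-4) ⇒ $-4
  target = base 0x04f8 + off 0x06 + 2 + imm -4 = 0x04fc

0x04fc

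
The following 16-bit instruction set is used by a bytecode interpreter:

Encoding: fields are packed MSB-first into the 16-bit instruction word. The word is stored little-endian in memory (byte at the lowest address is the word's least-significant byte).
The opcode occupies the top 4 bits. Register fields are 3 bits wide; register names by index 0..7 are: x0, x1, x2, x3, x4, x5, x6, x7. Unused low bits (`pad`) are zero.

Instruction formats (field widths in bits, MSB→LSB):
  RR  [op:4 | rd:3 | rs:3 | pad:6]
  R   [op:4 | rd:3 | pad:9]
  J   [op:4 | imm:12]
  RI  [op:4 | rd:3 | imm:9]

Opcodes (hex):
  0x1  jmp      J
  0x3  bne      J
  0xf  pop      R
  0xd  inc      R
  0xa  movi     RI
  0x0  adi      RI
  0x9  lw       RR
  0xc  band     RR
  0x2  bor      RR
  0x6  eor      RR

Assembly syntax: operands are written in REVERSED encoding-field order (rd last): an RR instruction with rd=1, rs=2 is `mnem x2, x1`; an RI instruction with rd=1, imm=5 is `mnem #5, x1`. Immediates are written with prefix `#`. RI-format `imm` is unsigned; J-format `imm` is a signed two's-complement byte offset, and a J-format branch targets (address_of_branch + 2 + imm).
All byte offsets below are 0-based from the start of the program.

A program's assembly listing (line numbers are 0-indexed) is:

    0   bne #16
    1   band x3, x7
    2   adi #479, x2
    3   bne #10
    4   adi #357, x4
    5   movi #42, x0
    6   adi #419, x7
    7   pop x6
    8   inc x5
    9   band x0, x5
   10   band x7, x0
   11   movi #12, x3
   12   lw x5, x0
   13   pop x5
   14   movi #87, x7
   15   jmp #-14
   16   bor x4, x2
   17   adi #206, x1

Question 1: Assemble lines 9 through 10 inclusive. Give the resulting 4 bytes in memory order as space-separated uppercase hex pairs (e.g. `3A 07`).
00 CA C0 C1

L9: band op=0xc:4|rd=5:3|rs=0:3|pad=0:6 ⇒ 0xca00 ⇒ little 00 ca
L10: band op=0xc:4|rd=0:3|rs=7:3|pad=0:6 ⇒ 0xc1c0 ⇒ little c0 c1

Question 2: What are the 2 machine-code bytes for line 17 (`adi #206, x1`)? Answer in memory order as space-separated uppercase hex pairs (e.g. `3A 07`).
CE 02

line 17 (adi): pack op=0x0:4|rd=1:3|imm=206:9 = 0x02ce; little→ ce 02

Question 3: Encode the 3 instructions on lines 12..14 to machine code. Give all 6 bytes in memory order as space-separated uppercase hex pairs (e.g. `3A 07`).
40 91 00 FA 57 AE

line 12 (lw): pack op=0x9:4|rd=0:3|rs=5:3|pad=0:6 = 0x9140; little→ 40 91
line 13 (pop): pack op=0xf:4|rd=5:3|pad=0:9 = 0xfa00; little→ 00 fa
line 14 (movi): pack op=0xa:4|rd=7:3|imm=87:9 = 0xae57; little→ 57 ae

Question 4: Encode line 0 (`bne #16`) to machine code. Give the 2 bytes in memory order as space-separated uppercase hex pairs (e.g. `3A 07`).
10 30

0. bne fields op=0x3:4|imm=16:12 → word 3010h → 10 30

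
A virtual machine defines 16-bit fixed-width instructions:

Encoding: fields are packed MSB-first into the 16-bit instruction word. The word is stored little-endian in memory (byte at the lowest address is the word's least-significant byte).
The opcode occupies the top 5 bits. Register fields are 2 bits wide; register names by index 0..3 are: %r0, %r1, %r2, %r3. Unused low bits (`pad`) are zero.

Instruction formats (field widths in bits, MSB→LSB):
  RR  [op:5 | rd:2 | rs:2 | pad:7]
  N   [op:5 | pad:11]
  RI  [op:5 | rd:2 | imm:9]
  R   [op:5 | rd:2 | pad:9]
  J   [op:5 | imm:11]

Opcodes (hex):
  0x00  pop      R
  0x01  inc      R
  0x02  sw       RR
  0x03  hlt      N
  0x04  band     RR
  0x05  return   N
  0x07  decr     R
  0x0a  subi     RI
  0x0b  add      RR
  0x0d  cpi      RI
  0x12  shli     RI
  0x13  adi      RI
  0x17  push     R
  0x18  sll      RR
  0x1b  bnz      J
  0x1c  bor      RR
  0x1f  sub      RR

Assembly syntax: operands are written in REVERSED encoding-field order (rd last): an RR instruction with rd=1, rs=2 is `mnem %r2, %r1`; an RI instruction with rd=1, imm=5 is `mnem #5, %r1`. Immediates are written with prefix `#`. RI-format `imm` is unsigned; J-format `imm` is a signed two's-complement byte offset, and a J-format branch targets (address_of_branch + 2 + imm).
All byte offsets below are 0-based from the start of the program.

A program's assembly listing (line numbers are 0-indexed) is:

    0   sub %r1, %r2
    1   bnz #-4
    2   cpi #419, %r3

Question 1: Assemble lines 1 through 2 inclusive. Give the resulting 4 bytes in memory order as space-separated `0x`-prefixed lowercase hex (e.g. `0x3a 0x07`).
line 1 (bnz): pack op=0x1b:5|imm=-4:11 = 0xdffc; little→ fc df
line 2 (cpi): pack op=0xd:5|rd=3:2|imm=419:9 = 0x6fa3; little→ a3 6f

0xfc 0xdf 0xa3 0x6f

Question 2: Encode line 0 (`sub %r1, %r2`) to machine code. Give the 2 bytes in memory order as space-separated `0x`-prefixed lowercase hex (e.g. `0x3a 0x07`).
0. sub fields op=0x1f:5|rd=2:2|rs=1:2|pad=0:7 → word fc80h → 80 fc

0x80 0xfc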